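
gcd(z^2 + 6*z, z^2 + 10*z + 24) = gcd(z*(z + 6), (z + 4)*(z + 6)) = z + 6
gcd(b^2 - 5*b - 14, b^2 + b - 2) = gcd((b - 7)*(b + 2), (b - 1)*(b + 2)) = b + 2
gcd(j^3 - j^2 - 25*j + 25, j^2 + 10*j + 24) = 1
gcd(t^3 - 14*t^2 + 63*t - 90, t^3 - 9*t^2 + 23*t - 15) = t^2 - 8*t + 15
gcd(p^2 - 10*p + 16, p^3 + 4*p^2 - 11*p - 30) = 1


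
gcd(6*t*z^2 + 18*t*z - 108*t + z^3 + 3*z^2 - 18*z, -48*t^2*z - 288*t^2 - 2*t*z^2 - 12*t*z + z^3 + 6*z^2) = 6*t*z + 36*t + z^2 + 6*z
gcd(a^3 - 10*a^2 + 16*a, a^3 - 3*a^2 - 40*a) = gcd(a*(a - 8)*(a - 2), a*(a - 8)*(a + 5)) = a^2 - 8*a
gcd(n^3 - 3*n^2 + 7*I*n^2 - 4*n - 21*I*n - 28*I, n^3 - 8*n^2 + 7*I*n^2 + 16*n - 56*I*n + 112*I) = n^2 + n*(-4 + 7*I) - 28*I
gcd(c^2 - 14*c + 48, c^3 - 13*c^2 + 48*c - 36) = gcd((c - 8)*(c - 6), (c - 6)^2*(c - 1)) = c - 6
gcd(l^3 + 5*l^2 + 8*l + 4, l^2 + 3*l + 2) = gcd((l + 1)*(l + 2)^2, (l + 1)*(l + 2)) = l^2 + 3*l + 2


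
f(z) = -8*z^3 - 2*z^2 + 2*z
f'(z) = -24*z^2 - 4*z + 2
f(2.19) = -89.24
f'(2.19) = -121.87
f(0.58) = -1.07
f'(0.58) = -8.39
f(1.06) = -9.66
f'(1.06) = -29.21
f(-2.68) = 134.27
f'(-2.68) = -159.66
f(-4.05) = 490.54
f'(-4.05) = -375.46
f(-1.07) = 5.37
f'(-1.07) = -21.20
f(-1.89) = 43.09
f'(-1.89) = -76.17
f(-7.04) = 2678.11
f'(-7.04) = -1159.32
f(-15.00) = 26520.00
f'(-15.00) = -5338.00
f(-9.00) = 5652.00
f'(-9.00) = -1906.00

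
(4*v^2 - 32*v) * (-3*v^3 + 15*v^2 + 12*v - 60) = -12*v^5 + 156*v^4 - 432*v^3 - 624*v^2 + 1920*v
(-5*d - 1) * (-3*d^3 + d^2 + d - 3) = 15*d^4 - 2*d^3 - 6*d^2 + 14*d + 3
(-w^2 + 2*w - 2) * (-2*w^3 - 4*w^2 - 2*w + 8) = 2*w^5 - 2*w^3 - 4*w^2 + 20*w - 16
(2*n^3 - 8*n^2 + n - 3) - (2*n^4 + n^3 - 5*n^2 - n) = -2*n^4 + n^3 - 3*n^2 + 2*n - 3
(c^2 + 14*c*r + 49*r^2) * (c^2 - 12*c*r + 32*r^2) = c^4 + 2*c^3*r - 87*c^2*r^2 - 140*c*r^3 + 1568*r^4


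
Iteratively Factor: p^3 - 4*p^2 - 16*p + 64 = (p - 4)*(p^2 - 16) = (p - 4)*(p + 4)*(p - 4)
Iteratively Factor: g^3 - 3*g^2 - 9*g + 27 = (g - 3)*(g^2 - 9) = (g - 3)^2*(g + 3)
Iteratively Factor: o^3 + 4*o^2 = (o)*(o^2 + 4*o) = o*(o + 4)*(o)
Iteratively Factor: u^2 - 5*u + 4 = (u - 4)*(u - 1)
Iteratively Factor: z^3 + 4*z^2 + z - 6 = (z + 3)*(z^2 + z - 2) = (z - 1)*(z + 3)*(z + 2)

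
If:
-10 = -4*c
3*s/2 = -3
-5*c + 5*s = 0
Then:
No Solution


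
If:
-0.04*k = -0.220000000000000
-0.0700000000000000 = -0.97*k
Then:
No Solution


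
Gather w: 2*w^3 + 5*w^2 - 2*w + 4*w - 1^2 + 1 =2*w^3 + 5*w^2 + 2*w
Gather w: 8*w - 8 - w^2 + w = -w^2 + 9*w - 8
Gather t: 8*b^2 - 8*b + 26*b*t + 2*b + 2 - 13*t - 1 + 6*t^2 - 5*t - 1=8*b^2 - 6*b + 6*t^2 + t*(26*b - 18)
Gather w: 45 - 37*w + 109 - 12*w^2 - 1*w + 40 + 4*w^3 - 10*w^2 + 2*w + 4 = 4*w^3 - 22*w^2 - 36*w + 198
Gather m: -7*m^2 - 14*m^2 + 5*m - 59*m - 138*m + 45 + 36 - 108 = -21*m^2 - 192*m - 27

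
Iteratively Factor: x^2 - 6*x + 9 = (x - 3)*(x - 3)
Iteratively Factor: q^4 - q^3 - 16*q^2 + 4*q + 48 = (q - 2)*(q^3 + q^2 - 14*q - 24) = (q - 2)*(q + 2)*(q^2 - q - 12) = (q - 4)*(q - 2)*(q + 2)*(q + 3)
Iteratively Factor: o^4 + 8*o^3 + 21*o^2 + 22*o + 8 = (o + 4)*(o^3 + 4*o^2 + 5*o + 2) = (o + 1)*(o + 4)*(o^2 + 3*o + 2) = (o + 1)^2*(o + 4)*(o + 2)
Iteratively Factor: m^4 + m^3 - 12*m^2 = (m + 4)*(m^3 - 3*m^2) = (m - 3)*(m + 4)*(m^2) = m*(m - 3)*(m + 4)*(m)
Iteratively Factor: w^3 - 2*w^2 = (w)*(w^2 - 2*w) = w^2*(w - 2)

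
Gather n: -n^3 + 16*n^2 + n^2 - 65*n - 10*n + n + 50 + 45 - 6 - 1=-n^3 + 17*n^2 - 74*n + 88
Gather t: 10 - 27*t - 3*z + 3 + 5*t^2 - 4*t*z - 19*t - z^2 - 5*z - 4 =5*t^2 + t*(-4*z - 46) - z^2 - 8*z + 9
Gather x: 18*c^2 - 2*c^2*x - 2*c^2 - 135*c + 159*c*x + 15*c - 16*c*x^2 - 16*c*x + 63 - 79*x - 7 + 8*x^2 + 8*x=16*c^2 - 120*c + x^2*(8 - 16*c) + x*(-2*c^2 + 143*c - 71) + 56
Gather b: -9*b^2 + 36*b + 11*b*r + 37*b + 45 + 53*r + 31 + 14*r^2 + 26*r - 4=-9*b^2 + b*(11*r + 73) + 14*r^2 + 79*r + 72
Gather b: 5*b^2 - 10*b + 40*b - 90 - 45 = 5*b^2 + 30*b - 135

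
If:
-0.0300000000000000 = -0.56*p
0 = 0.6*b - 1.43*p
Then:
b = 0.13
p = 0.05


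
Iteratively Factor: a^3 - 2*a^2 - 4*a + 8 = (a - 2)*(a^2 - 4) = (a - 2)^2*(a + 2)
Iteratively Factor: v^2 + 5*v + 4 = (v + 4)*(v + 1)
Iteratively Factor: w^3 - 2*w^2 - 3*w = (w - 3)*(w^2 + w) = (w - 3)*(w + 1)*(w)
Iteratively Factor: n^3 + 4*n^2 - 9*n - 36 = (n + 3)*(n^2 + n - 12) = (n - 3)*(n + 3)*(n + 4)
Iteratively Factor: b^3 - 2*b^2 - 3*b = (b + 1)*(b^2 - 3*b) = b*(b + 1)*(b - 3)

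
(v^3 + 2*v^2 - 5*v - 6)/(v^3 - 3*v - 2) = (v + 3)/(v + 1)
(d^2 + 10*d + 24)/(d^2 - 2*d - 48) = (d + 4)/(d - 8)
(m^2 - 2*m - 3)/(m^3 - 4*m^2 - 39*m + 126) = (m + 1)/(m^2 - m - 42)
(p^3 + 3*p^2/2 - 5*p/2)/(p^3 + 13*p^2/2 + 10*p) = (p - 1)/(p + 4)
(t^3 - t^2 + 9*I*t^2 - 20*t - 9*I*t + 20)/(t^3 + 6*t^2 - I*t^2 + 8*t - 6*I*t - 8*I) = (t^3 + t^2*(-1 + 9*I) + t*(-20 - 9*I) + 20)/(t^3 + t^2*(6 - I) + t*(8 - 6*I) - 8*I)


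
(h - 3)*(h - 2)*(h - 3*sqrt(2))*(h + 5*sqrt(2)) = h^4 - 5*h^3 + 2*sqrt(2)*h^3 - 24*h^2 - 10*sqrt(2)*h^2 + 12*sqrt(2)*h + 150*h - 180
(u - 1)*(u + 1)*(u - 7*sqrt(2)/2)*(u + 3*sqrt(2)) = u^4 - sqrt(2)*u^3/2 - 22*u^2 + sqrt(2)*u/2 + 21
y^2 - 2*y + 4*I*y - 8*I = (y - 2)*(y + 4*I)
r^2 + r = r*(r + 1)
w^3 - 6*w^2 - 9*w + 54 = (w - 6)*(w - 3)*(w + 3)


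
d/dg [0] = 0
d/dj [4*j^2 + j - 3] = 8*j + 1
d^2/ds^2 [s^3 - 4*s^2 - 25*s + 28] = 6*s - 8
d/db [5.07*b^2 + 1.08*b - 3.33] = 10.14*b + 1.08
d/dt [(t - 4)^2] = 2*t - 8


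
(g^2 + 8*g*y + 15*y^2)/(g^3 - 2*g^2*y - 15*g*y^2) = (-g - 5*y)/(g*(-g + 5*y))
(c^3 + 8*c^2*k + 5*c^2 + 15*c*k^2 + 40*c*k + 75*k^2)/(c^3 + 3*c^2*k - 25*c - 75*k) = (c + 5*k)/(c - 5)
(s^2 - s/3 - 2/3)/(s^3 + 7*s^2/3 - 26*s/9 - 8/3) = 3*(s - 1)/(3*s^2 + 5*s - 12)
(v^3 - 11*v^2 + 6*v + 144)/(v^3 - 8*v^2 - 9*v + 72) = (v - 6)/(v - 3)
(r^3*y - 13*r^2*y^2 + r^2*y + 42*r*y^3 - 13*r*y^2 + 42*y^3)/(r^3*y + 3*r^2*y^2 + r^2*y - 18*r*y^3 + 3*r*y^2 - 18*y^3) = (-r^2 + 13*r*y - 42*y^2)/(-r^2 - 3*r*y + 18*y^2)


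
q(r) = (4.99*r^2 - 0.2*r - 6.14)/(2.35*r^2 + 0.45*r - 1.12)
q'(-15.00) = 0.00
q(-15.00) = 2.15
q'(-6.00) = -0.00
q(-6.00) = 2.16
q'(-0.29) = -1.72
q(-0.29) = 5.38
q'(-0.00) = 2.38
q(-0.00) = 5.48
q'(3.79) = 0.09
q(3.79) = 1.89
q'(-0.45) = -6.17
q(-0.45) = 5.95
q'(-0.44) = -5.73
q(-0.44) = 5.89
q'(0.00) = 2.38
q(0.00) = 5.48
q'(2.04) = 0.55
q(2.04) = 1.48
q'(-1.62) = -0.99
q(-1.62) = 1.69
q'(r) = (-4.7*r - 0.45)*(4.99*r^2 - 0.2*r - 6.14)/(2.35*r^2 + 0.45*r - 1.12)^2 + (9.98*r - 0.2)/(2.35*r^2 + 0.45*r - 1.12) = (2.7155*r^2 + 17.6804*r + 2.987)/(5.5225*r^4 + 2.115*r^3 - 5.0615*r^2 - 1.008*r + 1.2544)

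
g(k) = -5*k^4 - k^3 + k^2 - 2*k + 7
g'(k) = -20*k^3 - 3*k^2 + 2*k - 2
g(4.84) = -2836.43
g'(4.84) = -2330.19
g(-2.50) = -161.44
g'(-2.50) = 286.75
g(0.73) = 4.26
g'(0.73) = -9.92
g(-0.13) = 7.28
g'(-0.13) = -2.27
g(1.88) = -62.33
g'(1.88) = -141.74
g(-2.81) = -269.04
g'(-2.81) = 412.45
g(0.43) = 6.07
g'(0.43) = -3.28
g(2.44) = -183.68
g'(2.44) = -305.52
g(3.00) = -422.00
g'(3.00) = -563.00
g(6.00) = -6665.00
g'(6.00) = -4418.00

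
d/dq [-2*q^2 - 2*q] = -4*q - 2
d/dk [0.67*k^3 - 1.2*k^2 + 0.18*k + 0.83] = 2.01*k^2 - 2.4*k + 0.18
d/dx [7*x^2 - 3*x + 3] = 14*x - 3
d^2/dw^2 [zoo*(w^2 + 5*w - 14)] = zoo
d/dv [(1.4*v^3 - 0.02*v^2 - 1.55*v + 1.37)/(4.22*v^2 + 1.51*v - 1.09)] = (5.908*v^4 + 4.228*v^3 + 1.9328*v^2 - 11.5192*v - 0.3792)/(17.8084*v^4 + 12.7444*v^3 - 6.9195*v^2 - 3.2918*v + 1.1881)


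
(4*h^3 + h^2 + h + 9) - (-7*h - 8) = 4*h^3 + h^2 + 8*h + 17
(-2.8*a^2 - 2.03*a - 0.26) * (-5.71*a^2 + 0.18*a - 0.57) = 15.988*a^4 + 11.0873*a^3 + 2.7152*a^2 + 1.1103*a + 0.1482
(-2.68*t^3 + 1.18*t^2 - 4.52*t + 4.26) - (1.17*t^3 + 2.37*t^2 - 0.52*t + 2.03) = -3.85*t^3 - 1.19*t^2 - 4.0*t + 2.23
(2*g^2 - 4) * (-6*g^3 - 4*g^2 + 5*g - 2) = -12*g^5 - 8*g^4 + 34*g^3 + 12*g^2 - 20*g + 8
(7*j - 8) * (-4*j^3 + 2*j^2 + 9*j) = -28*j^4 + 46*j^3 + 47*j^2 - 72*j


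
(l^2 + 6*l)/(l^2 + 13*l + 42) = l/(l + 7)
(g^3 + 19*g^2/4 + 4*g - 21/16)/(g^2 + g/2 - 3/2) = (8*g^2 + 26*g - 7)/(8*(g - 1))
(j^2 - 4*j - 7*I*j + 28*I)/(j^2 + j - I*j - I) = (j^2 - 4*j - 7*I*j + 28*I)/(j^2 + j - I*j - I)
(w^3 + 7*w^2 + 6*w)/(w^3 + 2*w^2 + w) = (w + 6)/(w + 1)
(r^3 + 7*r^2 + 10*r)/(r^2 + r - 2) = r*(r + 5)/(r - 1)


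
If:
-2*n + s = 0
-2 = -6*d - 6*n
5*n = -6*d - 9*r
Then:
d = 1/3 - s/2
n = s/2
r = s/18 - 2/9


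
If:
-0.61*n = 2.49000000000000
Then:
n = -4.08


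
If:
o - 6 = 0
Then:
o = 6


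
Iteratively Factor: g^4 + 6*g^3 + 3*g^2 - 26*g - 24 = (g - 2)*(g^3 + 8*g^2 + 19*g + 12) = (g - 2)*(g + 3)*(g^2 + 5*g + 4) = (g - 2)*(g + 3)*(g + 4)*(g + 1)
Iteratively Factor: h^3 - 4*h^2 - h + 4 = (h - 1)*(h^2 - 3*h - 4) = (h - 1)*(h + 1)*(h - 4)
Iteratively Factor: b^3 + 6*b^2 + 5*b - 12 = (b - 1)*(b^2 + 7*b + 12) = (b - 1)*(b + 4)*(b + 3)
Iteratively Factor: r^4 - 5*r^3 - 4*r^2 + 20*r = (r - 2)*(r^3 - 3*r^2 - 10*r) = r*(r - 2)*(r^2 - 3*r - 10) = r*(r - 2)*(r + 2)*(r - 5)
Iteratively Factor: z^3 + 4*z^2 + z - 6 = (z + 2)*(z^2 + 2*z - 3) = (z - 1)*(z + 2)*(z + 3)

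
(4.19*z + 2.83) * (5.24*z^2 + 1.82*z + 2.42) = 21.9556*z^3 + 22.455*z^2 + 15.2904*z + 6.8486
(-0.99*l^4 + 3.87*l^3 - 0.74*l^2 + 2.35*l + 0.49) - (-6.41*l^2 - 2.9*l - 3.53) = -0.99*l^4 + 3.87*l^3 + 5.67*l^2 + 5.25*l + 4.02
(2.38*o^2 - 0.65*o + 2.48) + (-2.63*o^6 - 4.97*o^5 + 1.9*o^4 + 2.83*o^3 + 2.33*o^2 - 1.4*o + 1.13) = -2.63*o^6 - 4.97*o^5 + 1.9*o^4 + 2.83*o^3 + 4.71*o^2 - 2.05*o + 3.61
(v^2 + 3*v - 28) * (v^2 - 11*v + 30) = v^4 - 8*v^3 - 31*v^2 + 398*v - 840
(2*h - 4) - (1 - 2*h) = 4*h - 5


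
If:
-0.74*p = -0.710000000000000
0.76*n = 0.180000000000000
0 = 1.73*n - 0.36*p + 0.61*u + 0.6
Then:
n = 0.24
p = 0.96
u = -1.09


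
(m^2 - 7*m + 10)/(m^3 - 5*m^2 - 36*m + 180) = (m - 2)/(m^2 - 36)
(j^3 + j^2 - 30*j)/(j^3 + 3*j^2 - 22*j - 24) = j*(j - 5)/(j^2 - 3*j - 4)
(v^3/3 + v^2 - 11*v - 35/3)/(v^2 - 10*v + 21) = (v^3 + 3*v^2 - 33*v - 35)/(3*(v^2 - 10*v + 21))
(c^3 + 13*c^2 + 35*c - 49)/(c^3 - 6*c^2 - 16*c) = (-c^3 - 13*c^2 - 35*c + 49)/(c*(-c^2 + 6*c + 16))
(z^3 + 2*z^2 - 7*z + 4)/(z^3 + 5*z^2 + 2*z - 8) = (z - 1)/(z + 2)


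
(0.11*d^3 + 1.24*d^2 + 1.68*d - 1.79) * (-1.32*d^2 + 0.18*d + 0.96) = -0.1452*d^5 - 1.617*d^4 - 1.8888*d^3 + 3.8556*d^2 + 1.2906*d - 1.7184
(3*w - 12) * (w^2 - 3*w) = 3*w^3 - 21*w^2 + 36*w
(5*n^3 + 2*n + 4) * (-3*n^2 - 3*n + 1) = -15*n^5 - 15*n^4 - n^3 - 18*n^2 - 10*n + 4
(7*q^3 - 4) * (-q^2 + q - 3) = -7*q^5 + 7*q^4 - 21*q^3 + 4*q^2 - 4*q + 12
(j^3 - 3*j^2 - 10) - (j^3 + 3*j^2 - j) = -6*j^2 + j - 10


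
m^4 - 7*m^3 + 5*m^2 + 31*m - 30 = (m - 5)*(m - 3)*(m - 1)*(m + 2)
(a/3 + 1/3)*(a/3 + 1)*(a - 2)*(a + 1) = a^4/9 + a^3/3 - a^2/3 - 11*a/9 - 2/3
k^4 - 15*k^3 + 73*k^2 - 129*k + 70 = (k - 7)*(k - 5)*(k - 2)*(k - 1)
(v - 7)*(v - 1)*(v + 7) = v^3 - v^2 - 49*v + 49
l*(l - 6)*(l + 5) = l^3 - l^2 - 30*l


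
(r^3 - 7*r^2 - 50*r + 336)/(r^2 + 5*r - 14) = (r^2 - 14*r + 48)/(r - 2)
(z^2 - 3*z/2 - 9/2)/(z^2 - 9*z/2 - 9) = (z - 3)/(z - 6)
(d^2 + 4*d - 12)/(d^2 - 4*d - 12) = (-d^2 - 4*d + 12)/(-d^2 + 4*d + 12)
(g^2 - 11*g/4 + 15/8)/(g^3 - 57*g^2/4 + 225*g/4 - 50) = (g - 3/2)/(g^2 - 13*g + 40)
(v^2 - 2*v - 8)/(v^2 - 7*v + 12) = (v + 2)/(v - 3)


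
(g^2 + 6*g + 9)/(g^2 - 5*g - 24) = (g + 3)/(g - 8)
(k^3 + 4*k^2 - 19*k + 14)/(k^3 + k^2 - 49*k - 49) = (k^2 - 3*k + 2)/(k^2 - 6*k - 7)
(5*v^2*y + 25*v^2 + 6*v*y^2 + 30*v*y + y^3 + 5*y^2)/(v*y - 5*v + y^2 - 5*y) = (5*v*y + 25*v + y^2 + 5*y)/(y - 5)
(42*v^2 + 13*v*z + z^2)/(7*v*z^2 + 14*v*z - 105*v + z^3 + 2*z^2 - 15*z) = (6*v + z)/(z^2 + 2*z - 15)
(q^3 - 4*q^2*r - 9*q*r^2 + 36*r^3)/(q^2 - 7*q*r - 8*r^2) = (-q^3 + 4*q^2*r + 9*q*r^2 - 36*r^3)/(-q^2 + 7*q*r + 8*r^2)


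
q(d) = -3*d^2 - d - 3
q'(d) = -6*d - 1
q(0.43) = -3.98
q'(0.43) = -3.58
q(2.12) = -18.60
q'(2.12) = -13.72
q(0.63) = -4.82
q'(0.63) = -4.78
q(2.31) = -21.32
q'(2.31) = -14.86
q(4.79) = -76.62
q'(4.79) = -29.74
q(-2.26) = -16.06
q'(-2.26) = 12.56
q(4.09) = -57.27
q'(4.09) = -25.54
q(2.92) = -31.50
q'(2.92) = -18.52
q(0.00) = -3.00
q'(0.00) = -1.00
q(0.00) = -3.00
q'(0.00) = -1.00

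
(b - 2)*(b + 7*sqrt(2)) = b^2 - 2*b + 7*sqrt(2)*b - 14*sqrt(2)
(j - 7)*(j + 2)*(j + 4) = j^3 - j^2 - 34*j - 56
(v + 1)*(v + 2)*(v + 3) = v^3 + 6*v^2 + 11*v + 6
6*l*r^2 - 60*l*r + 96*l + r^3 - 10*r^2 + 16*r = (6*l + r)*(r - 8)*(r - 2)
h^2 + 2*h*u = h*(h + 2*u)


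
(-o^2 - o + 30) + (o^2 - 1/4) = 119/4 - o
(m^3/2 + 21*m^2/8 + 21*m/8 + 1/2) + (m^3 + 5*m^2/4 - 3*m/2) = 3*m^3/2 + 31*m^2/8 + 9*m/8 + 1/2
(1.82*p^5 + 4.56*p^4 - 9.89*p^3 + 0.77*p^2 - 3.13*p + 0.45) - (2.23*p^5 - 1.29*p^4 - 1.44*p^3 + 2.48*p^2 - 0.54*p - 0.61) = -0.41*p^5 + 5.85*p^4 - 8.45*p^3 - 1.71*p^2 - 2.59*p + 1.06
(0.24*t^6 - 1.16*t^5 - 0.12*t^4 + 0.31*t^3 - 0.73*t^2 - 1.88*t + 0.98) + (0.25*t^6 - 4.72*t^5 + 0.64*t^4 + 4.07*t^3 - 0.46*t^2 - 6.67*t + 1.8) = 0.49*t^6 - 5.88*t^5 + 0.52*t^4 + 4.38*t^3 - 1.19*t^2 - 8.55*t + 2.78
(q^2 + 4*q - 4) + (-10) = q^2 + 4*q - 14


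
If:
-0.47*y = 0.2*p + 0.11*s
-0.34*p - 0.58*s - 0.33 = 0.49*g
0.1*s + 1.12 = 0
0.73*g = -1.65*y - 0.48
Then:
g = 4.55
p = 11.58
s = -11.20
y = -2.30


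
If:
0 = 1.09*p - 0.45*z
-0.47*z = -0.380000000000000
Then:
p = 0.33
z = 0.81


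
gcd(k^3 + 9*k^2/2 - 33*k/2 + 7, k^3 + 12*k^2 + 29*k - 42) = k + 7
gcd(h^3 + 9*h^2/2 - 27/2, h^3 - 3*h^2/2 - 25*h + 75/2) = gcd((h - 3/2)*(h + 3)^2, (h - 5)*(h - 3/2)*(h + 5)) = h - 3/2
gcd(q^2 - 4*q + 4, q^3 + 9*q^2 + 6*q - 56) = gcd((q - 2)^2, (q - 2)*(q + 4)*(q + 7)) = q - 2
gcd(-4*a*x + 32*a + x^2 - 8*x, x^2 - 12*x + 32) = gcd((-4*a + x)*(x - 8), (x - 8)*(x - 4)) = x - 8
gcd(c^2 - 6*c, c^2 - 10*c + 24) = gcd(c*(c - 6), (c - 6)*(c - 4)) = c - 6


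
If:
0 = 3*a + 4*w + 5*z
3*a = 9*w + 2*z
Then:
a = -37*z/39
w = -7*z/13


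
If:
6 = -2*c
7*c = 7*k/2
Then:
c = -3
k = -6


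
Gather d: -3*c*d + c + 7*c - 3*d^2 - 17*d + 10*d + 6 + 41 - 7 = 8*c - 3*d^2 + d*(-3*c - 7) + 40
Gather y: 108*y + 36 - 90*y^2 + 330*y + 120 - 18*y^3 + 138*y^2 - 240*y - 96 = -18*y^3 + 48*y^2 + 198*y + 60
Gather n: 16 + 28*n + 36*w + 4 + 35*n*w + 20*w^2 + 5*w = n*(35*w + 28) + 20*w^2 + 41*w + 20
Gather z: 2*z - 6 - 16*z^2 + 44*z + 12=-16*z^2 + 46*z + 6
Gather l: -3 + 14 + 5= 16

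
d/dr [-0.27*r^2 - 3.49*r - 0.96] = -0.54*r - 3.49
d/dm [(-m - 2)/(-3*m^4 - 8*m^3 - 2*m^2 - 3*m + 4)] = (3*m^4 + 8*m^3 + 2*m^2 + 3*m - (m + 2)*(12*m^3 + 24*m^2 + 4*m + 3) - 4)/(3*m^4 + 8*m^3 + 2*m^2 + 3*m - 4)^2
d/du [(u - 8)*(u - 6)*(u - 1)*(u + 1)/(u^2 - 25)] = 2*(u^5 - 7*u^4 - 50*u^3 + 518*u^2 - 1127*u - 175)/(u^4 - 50*u^2 + 625)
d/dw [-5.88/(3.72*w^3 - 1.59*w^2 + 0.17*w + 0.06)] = (65.6208*w^2 - 18.6984*w + 0.9996)/(3.72*w^3 - 1.59*w^2 + 0.17*w + 0.06)^2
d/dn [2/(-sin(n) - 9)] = 2*cos(n)/(sin(n) + 9)^2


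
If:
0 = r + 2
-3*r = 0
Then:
No Solution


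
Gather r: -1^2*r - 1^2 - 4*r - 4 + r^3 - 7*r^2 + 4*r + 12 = r^3 - 7*r^2 - r + 7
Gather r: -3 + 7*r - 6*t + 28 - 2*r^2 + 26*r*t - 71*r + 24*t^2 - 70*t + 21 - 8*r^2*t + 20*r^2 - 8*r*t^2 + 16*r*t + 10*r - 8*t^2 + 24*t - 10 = r^2*(18 - 8*t) + r*(-8*t^2 + 42*t - 54) + 16*t^2 - 52*t + 36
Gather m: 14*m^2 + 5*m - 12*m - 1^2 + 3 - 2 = 14*m^2 - 7*m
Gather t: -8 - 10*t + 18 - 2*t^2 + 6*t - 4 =-2*t^2 - 4*t + 6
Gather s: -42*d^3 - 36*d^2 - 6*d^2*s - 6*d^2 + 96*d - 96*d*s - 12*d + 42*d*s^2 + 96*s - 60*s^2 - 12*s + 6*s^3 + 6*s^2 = -42*d^3 - 42*d^2 + 84*d + 6*s^3 + s^2*(42*d - 54) + s*(-6*d^2 - 96*d + 84)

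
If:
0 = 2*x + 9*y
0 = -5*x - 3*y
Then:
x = 0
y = 0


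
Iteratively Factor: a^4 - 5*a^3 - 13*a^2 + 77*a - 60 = (a - 5)*(a^3 - 13*a + 12) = (a - 5)*(a + 4)*(a^2 - 4*a + 3) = (a - 5)*(a - 3)*(a + 4)*(a - 1)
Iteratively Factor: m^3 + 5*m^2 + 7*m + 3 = (m + 1)*(m^2 + 4*m + 3) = (m + 1)^2*(m + 3)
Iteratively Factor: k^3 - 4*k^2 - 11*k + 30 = (k - 2)*(k^2 - 2*k - 15) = (k - 2)*(k + 3)*(k - 5)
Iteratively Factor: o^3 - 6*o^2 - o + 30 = (o - 5)*(o^2 - o - 6) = (o - 5)*(o - 3)*(o + 2)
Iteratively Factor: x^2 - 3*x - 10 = (x - 5)*(x + 2)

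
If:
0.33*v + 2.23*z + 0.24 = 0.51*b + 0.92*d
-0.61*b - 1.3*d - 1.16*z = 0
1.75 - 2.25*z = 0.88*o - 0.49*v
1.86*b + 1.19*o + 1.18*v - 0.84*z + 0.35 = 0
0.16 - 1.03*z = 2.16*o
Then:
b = 1.56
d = -0.95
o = -0.04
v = -2.55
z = 0.24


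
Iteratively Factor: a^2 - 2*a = (a - 2)*(a)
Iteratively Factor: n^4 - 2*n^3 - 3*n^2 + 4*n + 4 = (n + 1)*(n^3 - 3*n^2 + 4) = (n + 1)^2*(n^2 - 4*n + 4) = (n - 2)*(n + 1)^2*(n - 2)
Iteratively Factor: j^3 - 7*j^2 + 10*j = (j - 2)*(j^2 - 5*j) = j*(j - 2)*(j - 5)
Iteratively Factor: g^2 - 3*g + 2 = (g - 1)*(g - 2)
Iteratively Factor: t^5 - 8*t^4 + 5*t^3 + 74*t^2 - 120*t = (t - 5)*(t^4 - 3*t^3 - 10*t^2 + 24*t) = (t - 5)*(t - 2)*(t^3 - t^2 - 12*t) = (t - 5)*(t - 4)*(t - 2)*(t^2 + 3*t) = t*(t - 5)*(t - 4)*(t - 2)*(t + 3)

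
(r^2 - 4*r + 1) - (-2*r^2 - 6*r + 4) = 3*r^2 + 2*r - 3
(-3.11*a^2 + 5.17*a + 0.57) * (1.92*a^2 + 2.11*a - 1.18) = -5.9712*a^4 + 3.3643*a^3 + 15.6729*a^2 - 4.8979*a - 0.6726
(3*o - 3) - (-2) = 3*o - 1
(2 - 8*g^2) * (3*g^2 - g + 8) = -24*g^4 + 8*g^3 - 58*g^2 - 2*g + 16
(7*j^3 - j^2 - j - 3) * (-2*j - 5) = -14*j^4 - 33*j^3 + 7*j^2 + 11*j + 15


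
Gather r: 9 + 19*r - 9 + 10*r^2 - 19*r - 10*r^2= 0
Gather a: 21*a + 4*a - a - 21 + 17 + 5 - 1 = 24*a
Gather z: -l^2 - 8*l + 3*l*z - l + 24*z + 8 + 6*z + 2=-l^2 - 9*l + z*(3*l + 30) + 10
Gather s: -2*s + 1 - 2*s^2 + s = -2*s^2 - s + 1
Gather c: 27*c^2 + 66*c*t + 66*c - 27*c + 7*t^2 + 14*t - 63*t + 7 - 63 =27*c^2 + c*(66*t + 39) + 7*t^2 - 49*t - 56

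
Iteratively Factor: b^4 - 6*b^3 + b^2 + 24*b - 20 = (b - 1)*(b^3 - 5*b^2 - 4*b + 20) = (b - 2)*(b - 1)*(b^2 - 3*b - 10) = (b - 2)*(b - 1)*(b + 2)*(b - 5)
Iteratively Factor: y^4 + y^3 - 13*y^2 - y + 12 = (y + 1)*(y^3 - 13*y + 12) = (y + 1)*(y + 4)*(y^2 - 4*y + 3) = (y - 1)*(y + 1)*(y + 4)*(y - 3)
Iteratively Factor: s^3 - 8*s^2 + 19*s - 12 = (s - 4)*(s^2 - 4*s + 3) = (s - 4)*(s - 1)*(s - 3)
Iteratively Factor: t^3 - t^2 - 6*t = (t)*(t^2 - t - 6) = t*(t - 3)*(t + 2)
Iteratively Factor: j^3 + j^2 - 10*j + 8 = (j - 2)*(j^2 + 3*j - 4) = (j - 2)*(j - 1)*(j + 4)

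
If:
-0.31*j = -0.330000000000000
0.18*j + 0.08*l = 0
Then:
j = 1.06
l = -2.40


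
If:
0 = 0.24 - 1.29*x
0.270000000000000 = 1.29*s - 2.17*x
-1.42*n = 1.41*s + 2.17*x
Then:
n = -0.80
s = 0.52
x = 0.19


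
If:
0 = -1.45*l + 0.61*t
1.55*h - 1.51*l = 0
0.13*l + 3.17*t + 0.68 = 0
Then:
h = -0.09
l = -0.09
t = -0.21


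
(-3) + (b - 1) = b - 4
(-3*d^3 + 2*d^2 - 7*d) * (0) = 0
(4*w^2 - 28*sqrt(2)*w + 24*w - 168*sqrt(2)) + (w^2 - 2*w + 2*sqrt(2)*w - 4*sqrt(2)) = 5*w^2 - 26*sqrt(2)*w + 22*w - 172*sqrt(2)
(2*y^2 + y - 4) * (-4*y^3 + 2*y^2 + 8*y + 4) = -8*y^5 + 34*y^3 + 8*y^2 - 28*y - 16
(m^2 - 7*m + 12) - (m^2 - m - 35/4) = 83/4 - 6*m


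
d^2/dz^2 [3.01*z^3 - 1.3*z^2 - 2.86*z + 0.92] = 18.06*z - 2.6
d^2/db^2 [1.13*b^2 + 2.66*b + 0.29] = 2.26000000000000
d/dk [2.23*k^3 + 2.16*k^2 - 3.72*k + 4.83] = 6.69*k^2 + 4.32*k - 3.72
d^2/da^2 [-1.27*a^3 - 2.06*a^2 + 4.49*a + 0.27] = -7.62*a - 4.12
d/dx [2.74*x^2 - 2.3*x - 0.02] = 5.48*x - 2.3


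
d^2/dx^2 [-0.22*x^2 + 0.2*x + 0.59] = -0.440000000000000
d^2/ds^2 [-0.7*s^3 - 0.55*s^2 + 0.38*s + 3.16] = -4.2*s - 1.1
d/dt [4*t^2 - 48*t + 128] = 8*t - 48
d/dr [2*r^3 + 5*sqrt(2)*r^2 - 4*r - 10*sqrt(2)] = 6*r^2 + 10*sqrt(2)*r - 4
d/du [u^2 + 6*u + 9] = 2*u + 6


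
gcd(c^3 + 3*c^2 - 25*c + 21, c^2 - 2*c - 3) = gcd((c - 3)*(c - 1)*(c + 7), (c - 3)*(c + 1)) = c - 3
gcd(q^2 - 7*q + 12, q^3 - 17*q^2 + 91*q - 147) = q - 3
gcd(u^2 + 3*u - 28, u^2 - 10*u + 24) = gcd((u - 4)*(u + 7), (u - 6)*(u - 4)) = u - 4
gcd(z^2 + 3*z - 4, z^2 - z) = z - 1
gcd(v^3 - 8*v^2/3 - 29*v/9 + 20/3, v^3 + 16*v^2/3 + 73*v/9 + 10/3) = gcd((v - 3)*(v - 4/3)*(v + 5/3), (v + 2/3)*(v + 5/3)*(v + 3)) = v + 5/3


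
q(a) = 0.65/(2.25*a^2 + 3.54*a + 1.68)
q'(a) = 0.65*(-4.5*a - 3.54)/(2.25*a^2 + 3.54*a + 1.68)^2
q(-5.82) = 0.01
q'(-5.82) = 0.00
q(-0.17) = 0.57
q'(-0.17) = -1.38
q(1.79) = 0.04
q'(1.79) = -0.03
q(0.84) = 0.10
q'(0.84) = -0.12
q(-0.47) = 1.27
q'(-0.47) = -3.52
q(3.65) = 0.01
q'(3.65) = -0.01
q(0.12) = 0.30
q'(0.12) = -0.58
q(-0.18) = 0.58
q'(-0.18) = -1.43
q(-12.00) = 0.00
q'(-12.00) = 0.00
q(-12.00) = 0.00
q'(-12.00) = 0.00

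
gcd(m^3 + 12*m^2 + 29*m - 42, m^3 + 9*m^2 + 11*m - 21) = m^2 + 6*m - 7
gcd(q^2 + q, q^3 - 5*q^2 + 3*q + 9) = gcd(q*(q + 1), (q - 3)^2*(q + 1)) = q + 1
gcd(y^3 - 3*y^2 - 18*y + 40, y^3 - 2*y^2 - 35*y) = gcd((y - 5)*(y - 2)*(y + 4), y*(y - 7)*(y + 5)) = 1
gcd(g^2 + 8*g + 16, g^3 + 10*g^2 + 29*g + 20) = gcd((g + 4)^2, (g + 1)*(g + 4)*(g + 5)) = g + 4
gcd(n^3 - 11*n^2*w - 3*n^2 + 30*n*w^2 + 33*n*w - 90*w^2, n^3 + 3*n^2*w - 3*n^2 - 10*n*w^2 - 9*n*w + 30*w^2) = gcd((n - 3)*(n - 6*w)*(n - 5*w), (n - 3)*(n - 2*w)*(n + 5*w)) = n - 3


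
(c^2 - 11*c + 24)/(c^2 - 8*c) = (c - 3)/c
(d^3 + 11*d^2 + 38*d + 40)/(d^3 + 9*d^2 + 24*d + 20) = (d + 4)/(d + 2)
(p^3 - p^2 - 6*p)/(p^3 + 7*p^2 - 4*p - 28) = p*(p - 3)/(p^2 + 5*p - 14)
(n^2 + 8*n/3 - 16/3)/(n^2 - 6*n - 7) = (-3*n^2 - 8*n + 16)/(3*(-n^2 + 6*n + 7))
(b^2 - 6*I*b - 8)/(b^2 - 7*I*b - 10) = (b - 4*I)/(b - 5*I)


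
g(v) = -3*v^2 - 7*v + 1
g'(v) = -6*v - 7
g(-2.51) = -0.33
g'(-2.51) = 8.06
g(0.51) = -3.35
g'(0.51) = -10.06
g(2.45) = -34.16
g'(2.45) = -21.70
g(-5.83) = -60.16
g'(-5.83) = 27.98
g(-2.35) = 0.88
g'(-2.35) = 7.10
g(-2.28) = 1.36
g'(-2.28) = 6.68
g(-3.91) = -17.49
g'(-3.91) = 16.46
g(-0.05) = 1.34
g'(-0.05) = -6.70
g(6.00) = -149.00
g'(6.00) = -43.00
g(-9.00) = -179.00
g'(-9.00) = 47.00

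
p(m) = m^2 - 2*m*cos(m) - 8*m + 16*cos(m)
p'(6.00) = 3.20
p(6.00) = -8.16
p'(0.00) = -10.00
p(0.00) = 16.00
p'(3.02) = -1.18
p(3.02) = -24.93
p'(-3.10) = -11.28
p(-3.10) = 12.23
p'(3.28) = 1.84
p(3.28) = -24.83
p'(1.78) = -16.19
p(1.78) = -13.66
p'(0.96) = -18.76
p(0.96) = 1.32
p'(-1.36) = 7.17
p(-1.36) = 16.65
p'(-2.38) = 3.01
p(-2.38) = 9.68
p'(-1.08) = 4.91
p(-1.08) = 18.37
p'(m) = 2*m*sin(m) + 2*m - 16*sin(m) - 2*cos(m) - 8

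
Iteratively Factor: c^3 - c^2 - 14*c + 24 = (c + 4)*(c^2 - 5*c + 6) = (c - 3)*(c + 4)*(c - 2)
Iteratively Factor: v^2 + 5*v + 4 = (v + 4)*(v + 1)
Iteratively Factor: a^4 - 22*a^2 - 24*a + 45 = (a - 5)*(a^3 + 5*a^2 + 3*a - 9) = (a - 5)*(a + 3)*(a^2 + 2*a - 3) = (a - 5)*(a - 1)*(a + 3)*(a + 3)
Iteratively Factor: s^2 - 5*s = (s)*(s - 5)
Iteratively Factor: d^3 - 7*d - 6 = (d - 3)*(d^2 + 3*d + 2) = (d - 3)*(d + 1)*(d + 2)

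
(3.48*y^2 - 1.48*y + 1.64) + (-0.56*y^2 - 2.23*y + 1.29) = 2.92*y^2 - 3.71*y + 2.93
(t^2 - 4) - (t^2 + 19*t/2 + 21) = -19*t/2 - 25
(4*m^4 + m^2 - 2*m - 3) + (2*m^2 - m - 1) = 4*m^4 + 3*m^2 - 3*m - 4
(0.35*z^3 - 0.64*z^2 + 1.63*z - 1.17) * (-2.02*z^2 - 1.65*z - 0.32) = -0.707*z^5 + 0.7153*z^4 - 2.3486*z^3 - 0.1213*z^2 + 1.4089*z + 0.3744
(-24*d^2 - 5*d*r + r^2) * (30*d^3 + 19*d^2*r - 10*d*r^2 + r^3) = -720*d^5 - 606*d^4*r + 175*d^3*r^2 + 45*d^2*r^3 - 15*d*r^4 + r^5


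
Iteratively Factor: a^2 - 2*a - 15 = (a + 3)*(a - 5)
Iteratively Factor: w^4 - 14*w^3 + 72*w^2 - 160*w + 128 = (w - 4)*(w^3 - 10*w^2 + 32*w - 32) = (w - 4)^2*(w^2 - 6*w + 8) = (w - 4)^2*(w - 2)*(w - 4)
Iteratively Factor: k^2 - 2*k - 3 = (k - 3)*(k + 1)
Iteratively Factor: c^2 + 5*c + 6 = (c + 2)*(c + 3)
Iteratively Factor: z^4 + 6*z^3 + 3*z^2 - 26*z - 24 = (z + 3)*(z^3 + 3*z^2 - 6*z - 8) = (z + 3)*(z + 4)*(z^2 - z - 2) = (z - 2)*(z + 3)*(z + 4)*(z + 1)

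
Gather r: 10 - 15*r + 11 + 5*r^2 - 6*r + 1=5*r^2 - 21*r + 22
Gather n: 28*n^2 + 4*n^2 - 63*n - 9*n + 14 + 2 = 32*n^2 - 72*n + 16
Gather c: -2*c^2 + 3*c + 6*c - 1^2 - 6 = -2*c^2 + 9*c - 7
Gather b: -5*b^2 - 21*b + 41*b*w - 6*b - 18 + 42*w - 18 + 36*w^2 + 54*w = -5*b^2 + b*(41*w - 27) + 36*w^2 + 96*w - 36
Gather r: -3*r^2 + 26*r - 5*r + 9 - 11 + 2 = -3*r^2 + 21*r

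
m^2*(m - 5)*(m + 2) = m^4 - 3*m^3 - 10*m^2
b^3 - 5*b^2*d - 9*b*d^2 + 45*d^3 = (b - 5*d)*(b - 3*d)*(b + 3*d)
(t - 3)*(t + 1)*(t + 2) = t^3 - 7*t - 6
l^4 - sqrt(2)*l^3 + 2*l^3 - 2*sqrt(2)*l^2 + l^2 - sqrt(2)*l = l*(l + 1)^2*(l - sqrt(2))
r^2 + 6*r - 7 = (r - 1)*(r + 7)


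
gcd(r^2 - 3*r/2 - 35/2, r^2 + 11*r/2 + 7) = r + 7/2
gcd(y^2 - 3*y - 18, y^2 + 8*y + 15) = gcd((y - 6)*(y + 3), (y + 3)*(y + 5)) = y + 3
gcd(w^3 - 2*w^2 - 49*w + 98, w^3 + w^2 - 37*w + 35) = w + 7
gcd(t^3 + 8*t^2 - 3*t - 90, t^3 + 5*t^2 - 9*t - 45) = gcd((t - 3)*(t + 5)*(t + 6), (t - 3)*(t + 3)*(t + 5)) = t^2 + 2*t - 15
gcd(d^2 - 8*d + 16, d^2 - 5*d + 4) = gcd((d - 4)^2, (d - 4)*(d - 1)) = d - 4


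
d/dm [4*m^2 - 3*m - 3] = 8*m - 3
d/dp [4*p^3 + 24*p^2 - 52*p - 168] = 12*p^2 + 48*p - 52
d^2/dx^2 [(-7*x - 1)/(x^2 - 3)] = 2*(-4*x^2*(7*x + 1) + (21*x + 1)*(x^2 - 3))/(x^2 - 3)^3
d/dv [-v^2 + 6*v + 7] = 6 - 2*v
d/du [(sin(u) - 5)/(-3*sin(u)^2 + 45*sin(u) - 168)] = (sin(u)^2 - 10*sin(u) + 19)*cos(u)/(3*(sin(u)^2 - 15*sin(u) + 56)^2)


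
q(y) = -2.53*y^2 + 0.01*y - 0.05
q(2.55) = -16.48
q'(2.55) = -12.89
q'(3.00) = -15.17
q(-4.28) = -46.44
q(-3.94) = -39.36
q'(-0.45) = 2.29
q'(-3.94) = 19.95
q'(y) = 0.01 - 5.06*y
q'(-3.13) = 15.85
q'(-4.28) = 21.67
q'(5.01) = -25.34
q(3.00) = -22.79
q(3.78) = -36.16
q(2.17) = -11.94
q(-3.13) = -24.87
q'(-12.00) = 60.73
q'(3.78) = -19.12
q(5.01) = -63.50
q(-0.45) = -0.57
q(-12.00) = -364.49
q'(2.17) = -10.97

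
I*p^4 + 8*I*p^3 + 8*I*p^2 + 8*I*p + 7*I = (p + 1)*(p + 7)*(p + I)*(I*p + 1)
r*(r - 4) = r^2 - 4*r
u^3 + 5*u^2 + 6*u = u*(u + 2)*(u + 3)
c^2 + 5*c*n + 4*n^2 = (c + n)*(c + 4*n)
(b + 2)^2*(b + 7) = b^3 + 11*b^2 + 32*b + 28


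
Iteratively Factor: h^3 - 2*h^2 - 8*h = (h)*(h^2 - 2*h - 8) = h*(h + 2)*(h - 4)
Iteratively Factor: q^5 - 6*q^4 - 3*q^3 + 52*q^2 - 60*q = (q - 5)*(q^4 - q^3 - 8*q^2 + 12*q) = (q - 5)*(q - 2)*(q^3 + q^2 - 6*q) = q*(q - 5)*(q - 2)*(q^2 + q - 6) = q*(q - 5)*(q - 2)^2*(q + 3)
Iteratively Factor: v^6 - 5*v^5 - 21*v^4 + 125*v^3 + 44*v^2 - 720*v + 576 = (v + 4)*(v^5 - 9*v^4 + 15*v^3 + 65*v^2 - 216*v + 144) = (v + 3)*(v + 4)*(v^4 - 12*v^3 + 51*v^2 - 88*v + 48) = (v - 3)*(v + 3)*(v + 4)*(v^3 - 9*v^2 + 24*v - 16) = (v - 4)*(v - 3)*(v + 3)*(v + 4)*(v^2 - 5*v + 4) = (v - 4)*(v - 3)*(v - 1)*(v + 3)*(v + 4)*(v - 4)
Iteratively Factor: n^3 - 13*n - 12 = (n + 3)*(n^2 - 3*n - 4) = (n + 1)*(n + 3)*(n - 4)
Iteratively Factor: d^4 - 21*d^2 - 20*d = (d + 1)*(d^3 - d^2 - 20*d) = (d + 1)*(d + 4)*(d^2 - 5*d) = d*(d + 1)*(d + 4)*(d - 5)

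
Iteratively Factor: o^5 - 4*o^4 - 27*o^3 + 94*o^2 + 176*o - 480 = (o - 2)*(o^4 - 2*o^3 - 31*o^2 + 32*o + 240) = (o - 2)*(o + 3)*(o^3 - 5*o^2 - 16*o + 80) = (o - 4)*(o - 2)*(o + 3)*(o^2 - o - 20) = (o - 5)*(o - 4)*(o - 2)*(o + 3)*(o + 4)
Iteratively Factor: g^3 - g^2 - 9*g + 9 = (g - 1)*(g^2 - 9) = (g - 1)*(g + 3)*(g - 3)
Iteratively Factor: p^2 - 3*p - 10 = (p + 2)*(p - 5)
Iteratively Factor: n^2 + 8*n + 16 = (n + 4)*(n + 4)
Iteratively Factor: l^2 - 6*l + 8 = (l - 4)*(l - 2)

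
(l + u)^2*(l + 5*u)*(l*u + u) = l^4*u + 7*l^3*u^2 + l^3*u + 11*l^2*u^3 + 7*l^2*u^2 + 5*l*u^4 + 11*l*u^3 + 5*u^4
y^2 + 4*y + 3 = (y + 1)*(y + 3)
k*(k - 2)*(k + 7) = k^3 + 5*k^2 - 14*k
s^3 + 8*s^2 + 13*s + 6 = (s + 1)^2*(s + 6)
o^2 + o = o*(o + 1)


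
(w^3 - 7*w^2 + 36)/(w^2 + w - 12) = (w^2 - 4*w - 12)/(w + 4)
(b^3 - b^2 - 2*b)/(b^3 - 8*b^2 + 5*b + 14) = b/(b - 7)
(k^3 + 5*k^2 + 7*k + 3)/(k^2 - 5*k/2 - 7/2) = 2*(k^2 + 4*k + 3)/(2*k - 7)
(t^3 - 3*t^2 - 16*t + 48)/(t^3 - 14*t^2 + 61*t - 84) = (t + 4)/(t - 7)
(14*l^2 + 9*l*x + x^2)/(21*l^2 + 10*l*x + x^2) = (2*l + x)/(3*l + x)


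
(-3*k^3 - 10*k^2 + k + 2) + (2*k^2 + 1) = -3*k^3 - 8*k^2 + k + 3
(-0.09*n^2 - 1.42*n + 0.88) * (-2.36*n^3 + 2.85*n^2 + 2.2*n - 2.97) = 0.2124*n^5 + 3.0947*n^4 - 6.3218*n^3 - 0.3487*n^2 + 6.1534*n - 2.6136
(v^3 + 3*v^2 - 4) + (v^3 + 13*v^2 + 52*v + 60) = 2*v^3 + 16*v^2 + 52*v + 56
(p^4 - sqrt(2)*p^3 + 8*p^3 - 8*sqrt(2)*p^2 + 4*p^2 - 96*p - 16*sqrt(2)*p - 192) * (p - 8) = p^5 - sqrt(2)*p^4 - 60*p^3 - 128*p^2 + 48*sqrt(2)*p^2 + 128*sqrt(2)*p + 576*p + 1536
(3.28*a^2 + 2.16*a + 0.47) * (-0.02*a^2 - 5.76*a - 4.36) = -0.0656*a^4 - 18.936*a^3 - 26.7518*a^2 - 12.1248*a - 2.0492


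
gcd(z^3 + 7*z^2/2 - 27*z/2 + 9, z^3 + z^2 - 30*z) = z + 6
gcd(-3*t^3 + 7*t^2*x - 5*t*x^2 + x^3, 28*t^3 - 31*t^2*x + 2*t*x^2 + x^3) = -t + x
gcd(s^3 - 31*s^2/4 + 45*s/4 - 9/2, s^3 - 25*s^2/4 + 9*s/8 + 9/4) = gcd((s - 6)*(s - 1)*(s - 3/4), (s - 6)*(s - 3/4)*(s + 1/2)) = s^2 - 27*s/4 + 9/2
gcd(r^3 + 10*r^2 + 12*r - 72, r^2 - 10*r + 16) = r - 2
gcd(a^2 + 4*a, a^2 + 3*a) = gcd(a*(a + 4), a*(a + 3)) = a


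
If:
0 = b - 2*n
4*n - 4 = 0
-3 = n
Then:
No Solution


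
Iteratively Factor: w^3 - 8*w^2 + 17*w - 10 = (w - 5)*(w^2 - 3*w + 2) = (w - 5)*(w - 1)*(w - 2)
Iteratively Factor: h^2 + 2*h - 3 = (h - 1)*(h + 3)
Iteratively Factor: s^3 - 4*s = (s - 2)*(s^2 + 2*s) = (s - 2)*(s + 2)*(s)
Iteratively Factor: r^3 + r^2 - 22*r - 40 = (r + 4)*(r^2 - 3*r - 10) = (r + 2)*(r + 4)*(r - 5)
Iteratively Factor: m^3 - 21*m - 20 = (m + 1)*(m^2 - m - 20) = (m - 5)*(m + 1)*(m + 4)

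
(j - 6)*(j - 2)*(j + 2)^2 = j^4 - 4*j^3 - 16*j^2 + 16*j + 48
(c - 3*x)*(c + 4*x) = c^2 + c*x - 12*x^2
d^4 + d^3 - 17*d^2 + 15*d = d*(d - 3)*(d - 1)*(d + 5)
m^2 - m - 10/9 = (m - 5/3)*(m + 2/3)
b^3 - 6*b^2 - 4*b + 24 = (b - 6)*(b - 2)*(b + 2)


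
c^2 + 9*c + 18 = (c + 3)*(c + 6)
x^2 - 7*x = x*(x - 7)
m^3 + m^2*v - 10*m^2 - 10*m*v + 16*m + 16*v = (m - 8)*(m - 2)*(m + v)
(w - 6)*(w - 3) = w^2 - 9*w + 18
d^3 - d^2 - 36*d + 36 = (d - 6)*(d - 1)*(d + 6)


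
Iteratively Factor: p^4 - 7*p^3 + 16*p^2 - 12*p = (p - 3)*(p^3 - 4*p^2 + 4*p) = (p - 3)*(p - 2)*(p^2 - 2*p) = p*(p - 3)*(p - 2)*(p - 2)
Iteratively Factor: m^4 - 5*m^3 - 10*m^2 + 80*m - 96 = (m - 2)*(m^3 - 3*m^2 - 16*m + 48) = (m - 4)*(m - 2)*(m^2 + m - 12) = (m - 4)*(m - 2)*(m + 4)*(m - 3)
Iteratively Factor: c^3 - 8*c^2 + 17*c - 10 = (c - 2)*(c^2 - 6*c + 5) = (c - 2)*(c - 1)*(c - 5)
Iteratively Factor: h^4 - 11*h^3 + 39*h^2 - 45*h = (h - 3)*(h^3 - 8*h^2 + 15*h) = (h - 5)*(h - 3)*(h^2 - 3*h) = (h - 5)*(h - 3)^2*(h)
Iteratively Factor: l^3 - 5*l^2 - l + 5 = (l - 1)*(l^2 - 4*l - 5) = (l - 1)*(l + 1)*(l - 5)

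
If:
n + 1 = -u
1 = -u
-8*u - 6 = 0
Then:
No Solution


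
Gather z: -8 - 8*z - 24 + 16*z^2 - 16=16*z^2 - 8*z - 48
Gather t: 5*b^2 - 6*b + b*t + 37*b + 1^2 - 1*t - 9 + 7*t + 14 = 5*b^2 + 31*b + t*(b + 6) + 6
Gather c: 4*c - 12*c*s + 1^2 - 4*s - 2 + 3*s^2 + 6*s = c*(4 - 12*s) + 3*s^2 + 2*s - 1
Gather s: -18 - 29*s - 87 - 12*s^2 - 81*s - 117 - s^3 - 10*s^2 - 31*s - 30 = -s^3 - 22*s^2 - 141*s - 252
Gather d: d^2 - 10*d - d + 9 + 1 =d^2 - 11*d + 10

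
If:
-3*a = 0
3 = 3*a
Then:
No Solution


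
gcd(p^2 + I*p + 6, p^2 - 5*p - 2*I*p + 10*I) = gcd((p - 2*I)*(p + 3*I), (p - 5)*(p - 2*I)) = p - 2*I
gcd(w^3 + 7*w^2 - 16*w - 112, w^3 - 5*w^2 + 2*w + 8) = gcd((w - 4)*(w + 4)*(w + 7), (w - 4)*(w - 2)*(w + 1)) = w - 4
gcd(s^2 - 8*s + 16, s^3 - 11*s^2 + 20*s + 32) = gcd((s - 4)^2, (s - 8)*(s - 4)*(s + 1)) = s - 4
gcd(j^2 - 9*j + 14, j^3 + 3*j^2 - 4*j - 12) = j - 2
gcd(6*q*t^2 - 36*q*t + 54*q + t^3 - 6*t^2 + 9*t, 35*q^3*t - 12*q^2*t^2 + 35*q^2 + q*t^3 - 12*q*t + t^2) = 1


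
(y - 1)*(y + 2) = y^2 + y - 2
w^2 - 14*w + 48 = (w - 8)*(w - 6)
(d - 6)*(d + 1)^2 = d^3 - 4*d^2 - 11*d - 6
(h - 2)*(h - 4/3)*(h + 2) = h^3 - 4*h^2/3 - 4*h + 16/3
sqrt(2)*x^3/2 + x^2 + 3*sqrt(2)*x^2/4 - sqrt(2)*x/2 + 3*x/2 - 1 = (x - 1/2)*(x + 2)*(sqrt(2)*x/2 + 1)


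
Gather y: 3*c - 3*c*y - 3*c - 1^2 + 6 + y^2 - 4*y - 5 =y^2 + y*(-3*c - 4)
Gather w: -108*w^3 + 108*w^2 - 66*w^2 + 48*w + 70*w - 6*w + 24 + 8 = -108*w^3 + 42*w^2 + 112*w + 32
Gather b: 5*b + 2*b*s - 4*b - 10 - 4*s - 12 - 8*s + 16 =b*(2*s + 1) - 12*s - 6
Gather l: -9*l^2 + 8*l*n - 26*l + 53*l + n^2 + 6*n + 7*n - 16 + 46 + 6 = -9*l^2 + l*(8*n + 27) + n^2 + 13*n + 36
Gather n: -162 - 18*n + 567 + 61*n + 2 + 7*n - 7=50*n + 400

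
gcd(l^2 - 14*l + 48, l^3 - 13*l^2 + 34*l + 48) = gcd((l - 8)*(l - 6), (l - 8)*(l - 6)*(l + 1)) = l^2 - 14*l + 48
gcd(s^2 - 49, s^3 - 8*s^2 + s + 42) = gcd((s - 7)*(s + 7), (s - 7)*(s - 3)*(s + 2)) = s - 7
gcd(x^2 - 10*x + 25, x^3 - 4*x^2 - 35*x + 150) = x^2 - 10*x + 25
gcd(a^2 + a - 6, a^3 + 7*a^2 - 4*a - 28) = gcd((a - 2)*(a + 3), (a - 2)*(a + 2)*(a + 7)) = a - 2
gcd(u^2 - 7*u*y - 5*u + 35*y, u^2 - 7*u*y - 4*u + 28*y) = -u + 7*y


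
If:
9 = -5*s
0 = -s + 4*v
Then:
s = -9/5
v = -9/20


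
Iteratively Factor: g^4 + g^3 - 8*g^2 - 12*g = (g - 3)*(g^3 + 4*g^2 + 4*g) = g*(g - 3)*(g^2 + 4*g + 4) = g*(g - 3)*(g + 2)*(g + 2)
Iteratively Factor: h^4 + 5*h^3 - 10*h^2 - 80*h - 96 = (h + 3)*(h^3 + 2*h^2 - 16*h - 32) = (h - 4)*(h + 3)*(h^2 + 6*h + 8) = (h - 4)*(h + 3)*(h + 4)*(h + 2)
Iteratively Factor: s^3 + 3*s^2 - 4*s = (s + 4)*(s^2 - s) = s*(s + 4)*(s - 1)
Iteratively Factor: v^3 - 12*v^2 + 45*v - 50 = (v - 5)*(v^2 - 7*v + 10) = (v - 5)^2*(v - 2)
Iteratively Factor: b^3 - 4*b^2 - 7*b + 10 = (b + 2)*(b^2 - 6*b + 5) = (b - 5)*(b + 2)*(b - 1)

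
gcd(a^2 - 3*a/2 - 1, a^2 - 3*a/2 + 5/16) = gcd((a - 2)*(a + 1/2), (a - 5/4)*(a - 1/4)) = 1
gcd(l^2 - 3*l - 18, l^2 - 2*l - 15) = l + 3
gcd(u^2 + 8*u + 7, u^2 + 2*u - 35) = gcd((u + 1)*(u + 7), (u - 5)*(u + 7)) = u + 7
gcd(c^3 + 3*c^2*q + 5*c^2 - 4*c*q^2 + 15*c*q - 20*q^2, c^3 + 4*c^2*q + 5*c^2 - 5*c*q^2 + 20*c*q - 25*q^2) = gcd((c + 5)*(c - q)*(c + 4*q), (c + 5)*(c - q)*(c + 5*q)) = -c^2 + c*q - 5*c + 5*q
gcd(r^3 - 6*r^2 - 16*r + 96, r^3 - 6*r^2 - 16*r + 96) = r^3 - 6*r^2 - 16*r + 96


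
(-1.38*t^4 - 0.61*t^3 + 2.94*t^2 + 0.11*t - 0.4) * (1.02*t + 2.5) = -1.4076*t^5 - 4.0722*t^4 + 1.4738*t^3 + 7.4622*t^2 - 0.133*t - 1.0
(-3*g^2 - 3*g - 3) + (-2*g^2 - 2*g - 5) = -5*g^2 - 5*g - 8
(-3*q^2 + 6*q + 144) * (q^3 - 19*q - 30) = -3*q^5 + 6*q^4 + 201*q^3 - 24*q^2 - 2916*q - 4320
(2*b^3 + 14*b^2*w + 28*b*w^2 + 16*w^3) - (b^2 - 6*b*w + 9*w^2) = 2*b^3 + 14*b^2*w - b^2 + 28*b*w^2 + 6*b*w + 16*w^3 - 9*w^2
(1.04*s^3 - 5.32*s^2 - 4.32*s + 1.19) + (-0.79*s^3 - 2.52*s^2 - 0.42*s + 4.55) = 0.25*s^3 - 7.84*s^2 - 4.74*s + 5.74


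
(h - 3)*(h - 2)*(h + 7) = h^3 + 2*h^2 - 29*h + 42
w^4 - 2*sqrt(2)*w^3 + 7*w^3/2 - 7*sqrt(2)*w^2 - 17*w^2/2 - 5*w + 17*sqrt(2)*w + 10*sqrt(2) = (w - 2)*(w + 1/2)*(w + 5)*(w - 2*sqrt(2))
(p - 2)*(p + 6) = p^2 + 4*p - 12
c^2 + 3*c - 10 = (c - 2)*(c + 5)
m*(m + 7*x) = m^2 + 7*m*x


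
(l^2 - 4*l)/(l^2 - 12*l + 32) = l/(l - 8)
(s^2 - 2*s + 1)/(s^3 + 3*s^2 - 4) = (s - 1)/(s^2 + 4*s + 4)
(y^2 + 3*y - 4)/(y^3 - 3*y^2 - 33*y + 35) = (y + 4)/(y^2 - 2*y - 35)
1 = 1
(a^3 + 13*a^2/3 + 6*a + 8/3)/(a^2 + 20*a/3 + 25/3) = (3*a^3 + 13*a^2 + 18*a + 8)/(3*a^2 + 20*a + 25)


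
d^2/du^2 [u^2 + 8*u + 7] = 2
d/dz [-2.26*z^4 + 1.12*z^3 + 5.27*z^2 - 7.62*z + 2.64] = -9.04*z^3 + 3.36*z^2 + 10.54*z - 7.62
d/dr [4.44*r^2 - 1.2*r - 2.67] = 8.88*r - 1.2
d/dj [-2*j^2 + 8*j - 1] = 8 - 4*j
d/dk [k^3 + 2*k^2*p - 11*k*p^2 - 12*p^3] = 3*k^2 + 4*k*p - 11*p^2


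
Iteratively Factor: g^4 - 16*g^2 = (g - 4)*(g^3 + 4*g^2) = (g - 4)*(g + 4)*(g^2) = g*(g - 4)*(g + 4)*(g)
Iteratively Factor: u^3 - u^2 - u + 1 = (u + 1)*(u^2 - 2*u + 1) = (u - 1)*(u + 1)*(u - 1)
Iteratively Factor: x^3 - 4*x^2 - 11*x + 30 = (x + 3)*(x^2 - 7*x + 10) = (x - 5)*(x + 3)*(x - 2)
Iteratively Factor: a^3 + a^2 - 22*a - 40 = (a - 5)*(a^2 + 6*a + 8) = (a - 5)*(a + 4)*(a + 2)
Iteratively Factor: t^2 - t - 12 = (t - 4)*(t + 3)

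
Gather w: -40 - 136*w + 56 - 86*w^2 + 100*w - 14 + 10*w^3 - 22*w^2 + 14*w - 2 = 10*w^3 - 108*w^2 - 22*w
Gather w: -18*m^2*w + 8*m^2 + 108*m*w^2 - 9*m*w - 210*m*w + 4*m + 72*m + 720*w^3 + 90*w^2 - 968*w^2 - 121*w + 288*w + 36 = 8*m^2 + 76*m + 720*w^3 + w^2*(108*m - 878) + w*(-18*m^2 - 219*m + 167) + 36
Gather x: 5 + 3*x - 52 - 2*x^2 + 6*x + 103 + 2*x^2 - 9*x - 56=0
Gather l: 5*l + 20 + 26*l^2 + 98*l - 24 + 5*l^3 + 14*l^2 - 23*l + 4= 5*l^3 + 40*l^2 + 80*l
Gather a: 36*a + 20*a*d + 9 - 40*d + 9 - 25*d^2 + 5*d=a*(20*d + 36) - 25*d^2 - 35*d + 18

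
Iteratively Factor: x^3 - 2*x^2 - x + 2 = (x + 1)*(x^2 - 3*x + 2) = (x - 2)*(x + 1)*(x - 1)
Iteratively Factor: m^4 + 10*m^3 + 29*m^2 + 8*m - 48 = (m - 1)*(m^3 + 11*m^2 + 40*m + 48) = (m - 1)*(m + 4)*(m^2 + 7*m + 12) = (m - 1)*(m + 4)^2*(m + 3)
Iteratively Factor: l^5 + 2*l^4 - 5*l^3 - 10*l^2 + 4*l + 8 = (l - 1)*(l^4 + 3*l^3 - 2*l^2 - 12*l - 8) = (l - 1)*(l + 1)*(l^3 + 2*l^2 - 4*l - 8) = (l - 1)*(l + 1)*(l + 2)*(l^2 - 4) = (l - 2)*(l - 1)*(l + 1)*(l + 2)*(l + 2)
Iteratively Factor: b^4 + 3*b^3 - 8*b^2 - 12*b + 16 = (b + 2)*(b^3 + b^2 - 10*b + 8) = (b - 2)*(b + 2)*(b^2 + 3*b - 4) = (b - 2)*(b - 1)*(b + 2)*(b + 4)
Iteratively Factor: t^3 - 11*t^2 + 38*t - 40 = (t - 2)*(t^2 - 9*t + 20) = (t - 5)*(t - 2)*(t - 4)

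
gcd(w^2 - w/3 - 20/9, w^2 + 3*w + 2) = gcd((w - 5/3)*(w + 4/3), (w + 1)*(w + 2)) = 1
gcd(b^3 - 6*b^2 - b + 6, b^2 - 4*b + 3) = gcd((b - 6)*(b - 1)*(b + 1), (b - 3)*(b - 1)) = b - 1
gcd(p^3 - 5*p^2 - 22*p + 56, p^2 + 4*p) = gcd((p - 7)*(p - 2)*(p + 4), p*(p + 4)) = p + 4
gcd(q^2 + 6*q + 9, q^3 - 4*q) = 1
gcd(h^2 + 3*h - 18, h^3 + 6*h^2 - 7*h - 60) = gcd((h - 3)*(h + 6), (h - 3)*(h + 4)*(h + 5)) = h - 3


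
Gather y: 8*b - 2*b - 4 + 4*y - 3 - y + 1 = 6*b + 3*y - 6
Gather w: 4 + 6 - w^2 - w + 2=-w^2 - w + 12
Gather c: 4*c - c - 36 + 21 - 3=3*c - 18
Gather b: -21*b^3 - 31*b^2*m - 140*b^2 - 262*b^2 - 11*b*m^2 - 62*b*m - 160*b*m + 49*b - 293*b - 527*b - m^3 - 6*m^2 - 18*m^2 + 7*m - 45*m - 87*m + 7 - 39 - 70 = -21*b^3 + b^2*(-31*m - 402) + b*(-11*m^2 - 222*m - 771) - m^3 - 24*m^2 - 125*m - 102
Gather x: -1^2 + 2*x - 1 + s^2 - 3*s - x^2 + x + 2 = s^2 - 3*s - x^2 + 3*x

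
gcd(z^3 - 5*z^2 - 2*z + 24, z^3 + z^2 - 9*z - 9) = z - 3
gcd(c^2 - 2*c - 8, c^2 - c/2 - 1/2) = 1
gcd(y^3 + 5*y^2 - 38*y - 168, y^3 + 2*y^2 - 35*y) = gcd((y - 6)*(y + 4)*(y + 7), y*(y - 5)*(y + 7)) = y + 7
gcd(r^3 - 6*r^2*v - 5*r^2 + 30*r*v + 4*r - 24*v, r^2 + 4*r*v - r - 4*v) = r - 1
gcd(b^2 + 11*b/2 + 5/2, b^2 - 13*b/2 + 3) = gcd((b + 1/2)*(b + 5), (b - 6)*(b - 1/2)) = 1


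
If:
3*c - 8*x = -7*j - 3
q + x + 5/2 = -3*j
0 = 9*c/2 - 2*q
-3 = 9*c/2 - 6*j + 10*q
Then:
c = -77/321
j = -62/107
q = -231/428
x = -95/428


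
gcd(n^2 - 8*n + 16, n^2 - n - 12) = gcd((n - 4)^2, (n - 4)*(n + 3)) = n - 4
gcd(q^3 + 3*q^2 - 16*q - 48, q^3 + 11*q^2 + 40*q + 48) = q^2 + 7*q + 12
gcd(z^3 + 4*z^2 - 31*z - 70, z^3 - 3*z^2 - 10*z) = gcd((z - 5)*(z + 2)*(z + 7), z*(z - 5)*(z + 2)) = z^2 - 3*z - 10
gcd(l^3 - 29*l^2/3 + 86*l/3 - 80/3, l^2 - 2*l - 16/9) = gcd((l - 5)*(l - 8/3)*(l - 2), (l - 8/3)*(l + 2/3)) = l - 8/3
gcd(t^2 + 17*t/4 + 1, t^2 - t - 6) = 1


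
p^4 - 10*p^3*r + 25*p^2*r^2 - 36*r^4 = (p - 6*r)*(p - 3*r)*(p - 2*r)*(p + r)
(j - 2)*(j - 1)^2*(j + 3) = j^4 - j^3 - 7*j^2 + 13*j - 6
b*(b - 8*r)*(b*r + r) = b^3*r - 8*b^2*r^2 + b^2*r - 8*b*r^2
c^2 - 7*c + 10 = (c - 5)*(c - 2)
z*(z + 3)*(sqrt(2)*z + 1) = sqrt(2)*z^3 + z^2 + 3*sqrt(2)*z^2 + 3*z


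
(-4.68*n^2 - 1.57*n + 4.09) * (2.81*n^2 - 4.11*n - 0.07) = -13.1508*n^4 + 14.8231*n^3 + 18.2732*n^2 - 16.7*n - 0.2863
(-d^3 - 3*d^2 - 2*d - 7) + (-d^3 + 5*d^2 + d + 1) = -2*d^3 + 2*d^2 - d - 6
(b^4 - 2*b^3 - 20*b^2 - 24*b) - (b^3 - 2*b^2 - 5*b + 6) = b^4 - 3*b^3 - 18*b^2 - 19*b - 6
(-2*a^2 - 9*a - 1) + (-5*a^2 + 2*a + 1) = -7*a^2 - 7*a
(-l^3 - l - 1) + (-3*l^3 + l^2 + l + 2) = -4*l^3 + l^2 + 1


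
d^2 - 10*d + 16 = (d - 8)*(d - 2)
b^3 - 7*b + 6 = (b - 2)*(b - 1)*(b + 3)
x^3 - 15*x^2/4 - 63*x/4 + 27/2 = (x - 6)*(x - 3/4)*(x + 3)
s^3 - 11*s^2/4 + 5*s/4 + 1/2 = (s - 2)*(s - 1)*(s + 1/4)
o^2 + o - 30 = (o - 5)*(o + 6)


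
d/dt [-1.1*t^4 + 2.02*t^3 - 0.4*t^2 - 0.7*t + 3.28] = -4.4*t^3 + 6.06*t^2 - 0.8*t - 0.7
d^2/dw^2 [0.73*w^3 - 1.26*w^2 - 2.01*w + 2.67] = 4.38*w - 2.52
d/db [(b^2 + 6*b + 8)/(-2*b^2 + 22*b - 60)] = (17*b^2 - 44*b - 268)/(2*(b^4 - 22*b^3 + 181*b^2 - 660*b + 900))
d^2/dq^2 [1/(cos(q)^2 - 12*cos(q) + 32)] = (-4*sin(q)^4 + 18*sin(q)^2 - 429*cos(q) + 9*cos(3*q) + 210)/((cos(q) - 8)^3*(cos(q) - 4)^3)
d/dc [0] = 0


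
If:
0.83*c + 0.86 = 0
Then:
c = -1.04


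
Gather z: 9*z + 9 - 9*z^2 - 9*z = 9 - 9*z^2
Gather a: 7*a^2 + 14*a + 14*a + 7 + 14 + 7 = 7*a^2 + 28*a + 28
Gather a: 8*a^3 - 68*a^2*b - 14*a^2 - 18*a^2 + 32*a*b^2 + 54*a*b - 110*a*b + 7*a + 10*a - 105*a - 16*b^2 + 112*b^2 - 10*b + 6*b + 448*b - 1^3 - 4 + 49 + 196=8*a^3 + a^2*(-68*b - 32) + a*(32*b^2 - 56*b - 88) + 96*b^2 + 444*b + 240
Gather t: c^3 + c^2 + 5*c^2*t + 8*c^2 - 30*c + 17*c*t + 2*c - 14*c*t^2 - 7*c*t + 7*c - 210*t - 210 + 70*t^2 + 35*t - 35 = c^3 + 9*c^2 - 21*c + t^2*(70 - 14*c) + t*(5*c^2 + 10*c - 175) - 245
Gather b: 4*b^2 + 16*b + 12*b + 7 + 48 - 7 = 4*b^2 + 28*b + 48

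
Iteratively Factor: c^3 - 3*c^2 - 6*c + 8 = (c - 1)*(c^2 - 2*c - 8) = (c - 1)*(c + 2)*(c - 4)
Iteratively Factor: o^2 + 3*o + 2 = (o + 1)*(o + 2)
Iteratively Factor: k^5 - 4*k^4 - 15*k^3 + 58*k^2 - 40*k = (k - 2)*(k^4 - 2*k^3 - 19*k^2 + 20*k) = k*(k - 2)*(k^3 - 2*k^2 - 19*k + 20) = k*(k - 2)*(k + 4)*(k^2 - 6*k + 5) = k*(k - 2)*(k - 1)*(k + 4)*(k - 5)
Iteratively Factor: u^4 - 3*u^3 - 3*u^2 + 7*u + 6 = (u + 1)*(u^3 - 4*u^2 + u + 6) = (u + 1)^2*(u^2 - 5*u + 6) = (u - 2)*(u + 1)^2*(u - 3)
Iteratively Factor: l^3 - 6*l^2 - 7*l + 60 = (l - 4)*(l^2 - 2*l - 15) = (l - 5)*(l - 4)*(l + 3)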